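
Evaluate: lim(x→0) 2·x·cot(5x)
This is a 0·∞ indeterminate form.

Rewrite 0·∞ as a quotient (0/0 or ∞/∞ form), then apply L'Hôpital's rule:
  lim(x→0) 2·x·cot(5x) = 2/5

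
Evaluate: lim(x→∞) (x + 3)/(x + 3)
This is an ∞/∞ indeterminate form.

Apply L'Hôpital's rule: differentiate numerator and denominator separately.
  f(x) = x + 3   ⇒   f'(x) = 1
  g(x) = x + 3   ⇒   g'(x) = 1
  lim(x→∞) f'(x)/g'(x) = lim(x→∞) (1)/(1)
  = 1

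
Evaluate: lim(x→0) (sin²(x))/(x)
This is a 0/0 indeterminate form.

Apply L'Hôpital's rule: differentiate numerator and denominator separately.
  f(x) = sin(x)^2   ⇒   f'(x) = 2·sin(x)·cos(x)
  g(x) = x   ⇒   g'(x) = 1
  lim(x→0) f'(x)/g'(x) = lim(x→0) (2·sin(x)·cos(x))/(1)
  = 0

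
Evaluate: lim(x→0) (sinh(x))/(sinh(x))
This is a 0/0 indeterminate form.

Apply L'Hôpital's rule: differentiate numerator and denominator separately.
  f(x) = sinh(x)   ⇒   f'(x) = cosh(x)
  g(x) = sinh(x)   ⇒   g'(x) = cosh(x)
  lim(x→0) f'(x)/g'(x) = lim(x→0) (cosh(x))/(cosh(x))
  = 1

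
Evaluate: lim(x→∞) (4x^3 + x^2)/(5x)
This is an ∞/∞ indeterminate form.

Apply L'Hôpital's rule: differentiate numerator and denominator separately.
  f(x) = 4·x^3 + x^2   ⇒   f'(x) = 12·x^2 + 2·x
  g(x) = 5·x   ⇒   g'(x) = 5
  lim(x→∞) f'(x)/g'(x) = lim(x→∞) (12·x^2 + 2·x)/(5)
  = ∞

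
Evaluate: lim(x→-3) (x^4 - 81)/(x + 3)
This is a standard limit.

Factor or rationalize the expression:
  lim(x→-3) (x^4 - 81)/(x + 3) = -108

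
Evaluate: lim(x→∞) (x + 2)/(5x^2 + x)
This is an ∞/∞ indeterminate form.

Apply L'Hôpital's rule: differentiate numerator and denominator separately.
  f(x) = x + 2   ⇒   f'(x) = 1
  g(x) = 5·x^2 + x   ⇒   g'(x) = 10·x + 1
  lim(x→∞) f'(x)/g'(x) = lim(x→∞) (1)/(10·x + 1)
  = 0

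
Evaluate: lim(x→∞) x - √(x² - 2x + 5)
This is an ∞-∞ indeterminate form.

Combine fractions or rationalize to convert ∞-∞ to 0/0 form:
  lim(x→∞) x - √(x² - 2x + 5) = 1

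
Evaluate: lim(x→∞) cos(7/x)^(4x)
This is an exponential indeterminate form.

For exponential indeterminate forms, take the natural log:
  Let L = lim(x→∞) cos(7/x)^(4x)
  Then ln(L) = lim(x→∞) [exponent × ln(base)]
  Evaluate using L'Hôpital or standard limits, then exponentiate.
  L = 1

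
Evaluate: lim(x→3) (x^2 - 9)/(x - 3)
This is a standard limit.

Factor or rationalize the expression:
  lim(x→3) (x^2 - 9)/(x - 3) = 6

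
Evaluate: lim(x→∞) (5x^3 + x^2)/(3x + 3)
This is an ∞/∞ indeterminate form.

Apply L'Hôpital's rule: differentiate numerator and denominator separately.
  f(x) = 5·x^3 + x^2   ⇒   f'(x) = 15·x^2 + 2·x
  g(x) = 3·x + 3   ⇒   g'(x) = 3
  lim(x→∞) f'(x)/g'(x) = lim(x→∞) (15·x^2 + 2·x)/(3)
  = ∞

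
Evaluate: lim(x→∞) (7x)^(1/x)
This is an exponential indeterminate form.

For exponential indeterminate forms, take the natural log:
  Let L = lim(x→∞) (7x)^(1/x)
  Then ln(L) = lim(x→∞) [exponent × ln(base)]
  Evaluate using L'Hôpital or standard limits, then exponentiate.
  L = 1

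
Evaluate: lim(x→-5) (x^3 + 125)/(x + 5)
This is a standard limit.

Factor or rationalize the expression:
  lim(x→-5) (x^3 + 125)/(x + 5) = 75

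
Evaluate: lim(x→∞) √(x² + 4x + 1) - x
This is an ∞-∞ indeterminate form.

Combine fractions or rationalize to convert ∞-∞ to 0/0 form:
  lim(x→∞) √(x² + 4x + 1) - x = 2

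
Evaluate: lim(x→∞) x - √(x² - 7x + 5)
This is an ∞-∞ indeterminate form.

Combine fractions or rationalize to convert ∞-∞ to 0/0 form:
  lim(x→∞) x - √(x² - 7x + 5) = 7/2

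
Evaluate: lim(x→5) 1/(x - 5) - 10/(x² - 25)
This is an ∞-∞ indeterminate form.

Combine fractions or rationalize to convert ∞-∞ to 0/0 form:
  lim(x→5) 1/(x - 5) - 10/(x² - 25) = 1/10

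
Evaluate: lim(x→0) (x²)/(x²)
This is a 0/0 indeterminate form.

Apply L'Hôpital's rule: differentiate numerator and denominator separately.
  f(x) = x^2   ⇒   f'(x) = 2·x
  g(x) = x^2   ⇒   g'(x) = 2·x
  lim(x→0) f'(x)/g'(x) = lim(x→0) (2·x)/(2·x)
  = 1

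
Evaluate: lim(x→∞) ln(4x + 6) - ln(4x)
This is an ∞-∞ indeterminate form.

Combine fractions or rationalize to convert ∞-∞ to 0/0 form:
  lim(x→∞) ln(4x + 6) - ln(4x) = 0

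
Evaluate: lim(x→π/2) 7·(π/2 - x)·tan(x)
This is a 0·∞ indeterminate form.

Rewrite 0·∞ as a quotient (0/0 or ∞/∞ form), then apply L'Hôpital's rule:
  lim(x→π/2) 7·(π/2 - x)·tan(x) = 7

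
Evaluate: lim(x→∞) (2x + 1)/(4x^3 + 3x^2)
This is an ∞/∞ indeterminate form.

Apply L'Hôpital's rule: differentiate numerator and denominator separately.
  f(x) = 2·x + 1   ⇒   f'(x) = 2
  g(x) = 4·x^3 + 3·x^2   ⇒   g'(x) = 12·x^2 + 6·x
  lim(x→∞) f'(x)/g'(x) = lim(x→∞) (2)/(12·x^2 + 6·x)
  = 0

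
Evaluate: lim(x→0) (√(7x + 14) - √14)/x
This is a standard limit.

Factor or rationalize the expression:
  lim(x→0) (√(7x + 14) - √14)/x = sqrt(14)/4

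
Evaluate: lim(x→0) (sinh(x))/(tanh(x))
This is a 0/0 indeterminate form.

Apply L'Hôpital's rule: differentiate numerator and denominator separately.
  f(x) = sinh(x)   ⇒   f'(x) = cosh(x)
  g(x) = tanh(x)   ⇒   g'(x) = 1 - tanh(x)^2
  lim(x→0) f'(x)/g'(x) = lim(x→0) (cosh(x))/(1 - tanh(x)^2)
  = 1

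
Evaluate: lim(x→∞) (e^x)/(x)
This is an ∞/∞ indeterminate form.

Apply L'Hôpital's rule: differentiate numerator and denominator separately.
  f(x) = e^(x)   ⇒   f'(x) = e^(x)
  g(x) = x   ⇒   g'(x) = 1
  lim(x→∞) f'(x)/g'(x) = lim(x→∞) (e^(x))/(1)
  = ∞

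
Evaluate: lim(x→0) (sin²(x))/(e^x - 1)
This is a 0/0 indeterminate form.

Apply L'Hôpital's rule: differentiate numerator and denominator separately.
  f(x) = sin(x)^2   ⇒   f'(x) = 2·sin(x)·cos(x)
  g(x) = e^(x) - 1   ⇒   g'(x) = e^(x)
  lim(x→0) f'(x)/g'(x) = lim(x→0) (2·sin(x)·cos(x))/(e^(x))
  = 0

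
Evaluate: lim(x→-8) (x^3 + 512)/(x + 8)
This is a standard limit.

Factor or rationalize the expression:
  lim(x→-8) (x^3 + 512)/(x + 8) = 192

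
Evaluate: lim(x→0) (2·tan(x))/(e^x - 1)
This is a 0/0 indeterminate form.

Apply L'Hôpital's rule: differentiate numerator and denominator separately.
  f(x) = 2·tan(x)   ⇒   f'(x) = 2·tan(x)^2 + 2
  g(x) = e^(x) - 1   ⇒   g'(x) = e^(x)
  lim(x→0) f'(x)/g'(x) = lim(x→0) (2·tan(x)^2 + 2)/(e^(x))
  = 2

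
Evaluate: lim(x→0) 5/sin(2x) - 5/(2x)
This is an ∞-∞ indeterminate form.

Combine fractions or rationalize to convert ∞-∞ to 0/0 form:
  lim(x→0) 5/sin(2x) - 5/(2x) = 0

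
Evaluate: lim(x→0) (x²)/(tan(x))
This is a 0/0 indeterminate form.

Apply L'Hôpital's rule: differentiate numerator and denominator separately.
  f(x) = x^2   ⇒   f'(x) = 2·x
  g(x) = tan(x)   ⇒   g'(x) = tan(x)^2 + 1
  lim(x→0) f'(x)/g'(x) = lim(x→0) (2·x)/(tan(x)^2 + 1)
  = 0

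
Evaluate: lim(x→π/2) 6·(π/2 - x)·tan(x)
This is a 0·∞ indeterminate form.

Rewrite 0·∞ as a quotient (0/0 or ∞/∞ form), then apply L'Hôpital's rule:
  lim(x→π/2) 6·(π/2 - x)·tan(x) = 6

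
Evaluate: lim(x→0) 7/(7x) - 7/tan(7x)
This is an ∞-∞ indeterminate form.

Combine fractions or rationalize to convert ∞-∞ to 0/0 form:
  lim(x→0) 7/(7x) - 7/tan(7x) = 0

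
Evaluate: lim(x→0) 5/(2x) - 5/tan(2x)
This is an ∞-∞ indeterminate form.

Combine fractions or rationalize to convert ∞-∞ to 0/0 form:
  lim(x→0) 5/(2x) - 5/tan(2x) = 0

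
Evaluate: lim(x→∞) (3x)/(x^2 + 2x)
This is an ∞/∞ indeterminate form.

Apply L'Hôpital's rule: differentiate numerator and denominator separately.
  f(x) = 3·x   ⇒   f'(x) = 3
  g(x) = x^2 + 2·x   ⇒   g'(x) = 2·x + 2
  lim(x→∞) f'(x)/g'(x) = lim(x→∞) (3)/(2·x + 2)
  = 0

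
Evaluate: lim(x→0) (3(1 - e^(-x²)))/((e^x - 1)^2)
This is a 0/0 indeterminate form.

Apply L'Hôpital's rule: differentiate numerator and denominator separately.
  f(x) = 3 - 3·e^(-x^2)   ⇒   f'(x) = 6·x·e^(-x^2)
  g(x) = (e^(x) - 1)^2   ⇒   g'(x) = 2·(e^(x) - 1)·e^(x)
  lim(x→0) f'(x)/g'(x) = lim(x→0) (6·x·e^(-x^2))/(2·(e^(x) - 1)·e^(x))
  = 3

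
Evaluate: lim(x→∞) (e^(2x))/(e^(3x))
This is an ∞/∞ indeterminate form.

Apply L'Hôpital's rule: differentiate numerator and denominator separately.
  f(x) = e^(2·x)   ⇒   f'(x) = 2·e^(2·x)
  g(x) = e^(3·x)   ⇒   g'(x) = 3·e^(3·x)
  lim(x→∞) f'(x)/g'(x) = lim(x→∞) (2·e^(2·x))/(3·e^(3·x))
  = 0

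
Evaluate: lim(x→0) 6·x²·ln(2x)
This is a 0·∞ indeterminate form.

Rewrite 0·∞ as a quotient (0/0 or ∞/∞ form), then apply L'Hôpital's rule:
  lim(x→0) 6·x²·ln(2x) = 0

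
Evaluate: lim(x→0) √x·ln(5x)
This is a 0·∞ indeterminate form.

Rewrite 0·∞ as a quotient (0/0 or ∞/∞ form), then apply L'Hôpital's rule:
  lim(x→0) √x·ln(5x) = 0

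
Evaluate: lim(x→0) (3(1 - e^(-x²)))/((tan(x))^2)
This is a 0/0 indeterminate form.

Apply L'Hôpital's rule: differentiate numerator and denominator separately.
  f(x) = 3 - 3·e^(-x^2)   ⇒   f'(x) = 6·x·e^(-x^2)
  g(x) = tan(x)^2   ⇒   g'(x) = (2·tan(x)^2 + 2)·tan(x)
  lim(x→0) f'(x)/g'(x) = lim(x→0) (6·x·e^(-x^2))/((2·tan(x)^2 + 2)·tan(x))
  = 3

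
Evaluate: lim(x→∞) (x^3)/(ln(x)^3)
This is an ∞/∞ indeterminate form.

Apply L'Hôpital's rule: differentiate numerator and denominator separately.
  f(x) = x^3   ⇒   f'(x) = 3·x^2
  g(x) = ln(x)^3   ⇒   g'(x) = 3·ln(x)^2/x
  lim(x→∞) f'(x)/g'(x) = lim(x→∞) (3·x^2)/(3·ln(x)^2/x)
  = ∞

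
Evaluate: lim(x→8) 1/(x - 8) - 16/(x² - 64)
This is an ∞-∞ indeterminate form.

Combine fractions or rationalize to convert ∞-∞ to 0/0 form:
  lim(x→8) 1/(x - 8) - 16/(x² - 64) = 1/16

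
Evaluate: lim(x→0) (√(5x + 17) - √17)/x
This is a standard limit.

Factor or rationalize the expression:
  lim(x→0) (√(5x + 17) - √17)/x = 5·sqrt(17)/34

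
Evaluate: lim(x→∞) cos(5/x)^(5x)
This is an exponential indeterminate form.

For exponential indeterminate forms, take the natural log:
  Let L = lim(x→∞) cos(5/x)^(5x)
  Then ln(L) = lim(x→∞) [exponent × ln(base)]
  Evaluate using L'Hôpital or standard limits, then exponentiate.
  L = 1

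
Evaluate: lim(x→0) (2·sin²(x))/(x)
This is a 0/0 indeterminate form.

Apply L'Hôpital's rule: differentiate numerator and denominator separately.
  f(x) = 2·sin(x)^2   ⇒   f'(x) = 4·sin(x)·cos(x)
  g(x) = x   ⇒   g'(x) = 1
  lim(x→0) f'(x)/g'(x) = lim(x→0) (4·sin(x)·cos(x))/(1)
  = 0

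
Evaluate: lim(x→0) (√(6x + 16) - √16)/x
This is a standard limit.

Factor or rationalize the expression:
  lim(x→0) (√(6x + 16) - √16)/x = 3/4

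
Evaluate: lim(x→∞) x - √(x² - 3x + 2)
This is an ∞-∞ indeterminate form.

Combine fractions or rationalize to convert ∞-∞ to 0/0 form:
  lim(x→∞) x - √(x² - 3x + 2) = 3/2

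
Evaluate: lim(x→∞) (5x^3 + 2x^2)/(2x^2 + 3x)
This is an ∞/∞ indeterminate form.

Apply L'Hôpital's rule: differentiate numerator and denominator separately.
  f(x) = 5·x^3 + 2·x^2   ⇒   f'(x) = 15·x^2 + 4·x
  g(x) = 2·x^2 + 3·x   ⇒   g'(x) = 4·x + 3
  lim(x→∞) f'(x)/g'(x) = lim(x→∞) (15·x^2 + 4·x)/(4·x + 3)
  = ∞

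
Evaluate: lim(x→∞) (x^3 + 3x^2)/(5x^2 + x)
This is an ∞/∞ indeterminate form.

Apply L'Hôpital's rule: differentiate numerator and denominator separately.
  f(x) = x^3 + 3·x^2   ⇒   f'(x) = 3·x^2 + 6·x
  g(x) = 5·x^2 + x   ⇒   g'(x) = 10·x + 1
  lim(x→∞) f'(x)/g'(x) = lim(x→∞) (3·x^2 + 6·x)/(10·x + 1)
  = ∞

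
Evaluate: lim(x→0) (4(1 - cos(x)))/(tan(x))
This is a 0/0 indeterminate form.

Apply L'Hôpital's rule: differentiate numerator and denominator separately.
  f(x) = 4 - 4·cos(x)   ⇒   f'(x) = 4·sin(x)
  g(x) = tan(x)   ⇒   g'(x) = tan(x)^2 + 1
  lim(x→0) f'(x)/g'(x) = lim(x→0) (4·sin(x))/(tan(x)^2 + 1)
  = 0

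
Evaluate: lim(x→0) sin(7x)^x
This is an exponential indeterminate form.

For exponential indeterminate forms, take the natural log:
  Let L = lim(x→0) sin(7x)^x
  Then ln(L) = lim(x→0) [exponent × ln(base)]
  Evaluate using L'Hôpital or standard limits, then exponentiate.
  L = 1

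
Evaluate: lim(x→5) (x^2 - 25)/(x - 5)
This is a standard limit.

Factor or rationalize the expression:
  lim(x→5) (x^2 - 25)/(x - 5) = 10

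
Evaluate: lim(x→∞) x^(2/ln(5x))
This is an exponential indeterminate form.

For exponential indeterminate forms, take the natural log:
  Let L = lim(x→∞) x^(2/ln(5x))
  Then ln(L) = lim(x→∞) [exponent × ln(base)]
  Evaluate using L'Hôpital or standard limits, then exponentiate.
  L = e²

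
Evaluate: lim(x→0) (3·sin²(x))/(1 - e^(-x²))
This is a 0/0 indeterminate form.

Apply L'Hôpital's rule: differentiate numerator and denominator separately.
  f(x) = 3·sin(x)^2   ⇒   f'(x) = 6·sin(x)·cos(x)
  g(x) = 1 - e^(-x^2)   ⇒   g'(x) = 2·x·e^(-x^2)
  lim(x→0) f'(x)/g'(x) = lim(x→0) (6·sin(x)·cos(x))/(2·x·e^(-x^2))
  = 3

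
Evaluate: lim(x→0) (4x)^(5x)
This is an exponential indeterminate form.

For exponential indeterminate forms, take the natural log:
  Let L = lim(x→0) (4x)^(5x)
  Then ln(L) = lim(x→0) [exponent × ln(base)]
  Evaluate using L'Hôpital or standard limits, then exponentiate.
  L = 1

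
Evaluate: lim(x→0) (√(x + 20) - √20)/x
This is a standard limit.

Factor or rationalize the expression:
  lim(x→0) (√(x + 20) - √20)/x = sqrt(5)/20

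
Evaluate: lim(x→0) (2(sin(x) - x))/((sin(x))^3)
This is a 0/0 indeterminate form.

Apply L'Hôpital's rule: differentiate numerator and denominator separately.
  f(x) = -2·x + 2·sin(x)   ⇒   f'(x) = 2·cos(x) - 2
  g(x) = sin(x)^3   ⇒   g'(x) = 3·sin(x)^2·cos(x)
  lim(x→0) f'(x)/g'(x) = lim(x→0) (2·cos(x) - 2)/(3·sin(x)^2·cos(x))
  = -1/3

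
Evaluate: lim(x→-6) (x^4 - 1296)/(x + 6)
This is a standard limit.

Factor or rationalize the expression:
  lim(x→-6) (x^4 - 1296)/(x + 6) = -864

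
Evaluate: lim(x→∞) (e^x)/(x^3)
This is an ∞/∞ indeterminate form.

Apply L'Hôpital's rule: differentiate numerator and denominator separately.
  f(x) = e^(x)   ⇒   f'(x) = e^(x)
  g(x) = x^3   ⇒   g'(x) = 3·x^2
  lim(x→∞) f'(x)/g'(x) = lim(x→∞) (e^(x))/(3·x^2)
  = ∞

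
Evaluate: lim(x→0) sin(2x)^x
This is an exponential indeterminate form.

For exponential indeterminate forms, take the natural log:
  Let L = lim(x→0) sin(2x)^x
  Then ln(L) = lim(x→0) [exponent × ln(base)]
  Evaluate using L'Hôpital or standard limits, then exponentiate.
  L = 1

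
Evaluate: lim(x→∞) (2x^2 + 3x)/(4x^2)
This is an ∞/∞ indeterminate form.

Apply L'Hôpital's rule: differentiate numerator and denominator separately.
  f(x) = 2·x^2 + 3·x   ⇒   f'(x) = 4·x + 3
  g(x) = 4·x^2   ⇒   g'(x) = 8·x
  lim(x→∞) f'(x)/g'(x) = lim(x→∞) (4·x + 3)/(8·x)
  = 1/2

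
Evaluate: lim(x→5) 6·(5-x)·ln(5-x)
This is a 0·∞ indeterminate form.

Rewrite 0·∞ as a quotient (0/0 or ∞/∞ form), then apply L'Hôpital's rule:
  lim(x→5) 6·(5-x)·ln(5-x) = 0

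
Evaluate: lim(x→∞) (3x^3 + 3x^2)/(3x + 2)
This is an ∞/∞ indeterminate form.

Apply L'Hôpital's rule: differentiate numerator and denominator separately.
  f(x) = 3·x^3 + 3·x^2   ⇒   f'(x) = 9·x^2 + 6·x
  g(x) = 3·x + 2   ⇒   g'(x) = 3
  lim(x→∞) f'(x)/g'(x) = lim(x→∞) (9·x^2 + 6·x)/(3)
  = ∞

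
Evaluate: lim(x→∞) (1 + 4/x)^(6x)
This is an exponential indeterminate form.

For exponential indeterminate forms, take the natural log:
  Let L = lim(x→∞) (1 + 4/x)^(6x)
  Then ln(L) = lim(x→∞) [exponent × ln(base)]
  Evaluate using L'Hôpital or standard limits, then exponentiate.
  L = e^(24)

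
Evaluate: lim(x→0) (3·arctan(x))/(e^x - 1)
This is a 0/0 indeterminate form.

Apply L'Hôpital's rule: differentiate numerator and denominator separately.
  f(x) = 3·atan(x)   ⇒   f'(x) = 3/(x^2 + 1)
  g(x) = e^(x) - 1   ⇒   g'(x) = e^(x)
  lim(x→0) f'(x)/g'(x) = lim(x→0) (3/(x^2 + 1))/(e^(x))
  = 3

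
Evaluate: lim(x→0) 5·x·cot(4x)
This is a 0·∞ indeterminate form.

Rewrite 0·∞ as a quotient (0/0 or ∞/∞ form), then apply L'Hôpital's rule:
  lim(x→0) 5·x·cot(4x) = 5/4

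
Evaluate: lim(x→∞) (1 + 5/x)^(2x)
This is an exponential indeterminate form.

For exponential indeterminate forms, take the natural log:
  Let L = lim(x→∞) (1 + 5/x)^(2x)
  Then ln(L) = lim(x→∞) [exponent × ln(base)]
  Evaluate using L'Hôpital or standard limits, then exponentiate.
  L = e^(10)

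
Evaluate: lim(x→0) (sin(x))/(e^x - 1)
This is a 0/0 indeterminate form.

Apply L'Hôpital's rule: differentiate numerator and denominator separately.
  f(x) = sin(x)   ⇒   f'(x) = cos(x)
  g(x) = e^(x) - 1   ⇒   g'(x) = e^(x)
  lim(x→0) f'(x)/g'(x) = lim(x→0) (cos(x))/(e^(x))
  = 1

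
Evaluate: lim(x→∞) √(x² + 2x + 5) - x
This is an ∞-∞ indeterminate form.

Combine fractions or rationalize to convert ∞-∞ to 0/0 form:
  lim(x→∞) √(x² + 2x + 5) - x = 1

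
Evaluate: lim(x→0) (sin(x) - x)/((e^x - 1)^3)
This is a 0/0 indeterminate form.

Apply L'Hôpital's rule: differentiate numerator and denominator separately.
  f(x) = -x + sin(x)   ⇒   f'(x) = cos(x) - 1
  g(x) = (e^(x) - 1)^3   ⇒   g'(x) = 3·(e^(x) - 1)^2·e^(x)
  lim(x→0) f'(x)/g'(x) = lim(x→0) (cos(x) - 1)/(3·(e^(x) - 1)^2·e^(x))
  = -1/6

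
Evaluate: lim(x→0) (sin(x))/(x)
This is a 0/0 indeterminate form.

Apply L'Hôpital's rule: differentiate numerator and denominator separately.
  f(x) = sin(x)   ⇒   f'(x) = cos(x)
  g(x) = x   ⇒   g'(x) = 1
  lim(x→0) f'(x)/g'(x) = lim(x→0) (cos(x))/(1)
  = 1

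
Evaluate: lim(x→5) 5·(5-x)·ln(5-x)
This is a 0·∞ indeterminate form.

Rewrite 0·∞ as a quotient (0/0 or ∞/∞ form), then apply L'Hôpital's rule:
  lim(x→5) 5·(5-x)·ln(5-x) = 0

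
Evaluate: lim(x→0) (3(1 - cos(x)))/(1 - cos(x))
This is a 0/0 indeterminate form.

Apply L'Hôpital's rule: differentiate numerator and denominator separately.
  f(x) = 3 - 3·cos(x)   ⇒   f'(x) = 3·sin(x)
  g(x) = 1 - cos(x)   ⇒   g'(x) = sin(x)
  lim(x→0) f'(x)/g'(x) = lim(x→0) (3·sin(x))/(sin(x))
  = 3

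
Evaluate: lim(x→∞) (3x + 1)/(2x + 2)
This is an ∞/∞ indeterminate form.

Apply L'Hôpital's rule: differentiate numerator and denominator separately.
  f(x) = 3·x + 1   ⇒   f'(x) = 3
  g(x) = 2·x + 2   ⇒   g'(x) = 2
  lim(x→∞) f'(x)/g'(x) = lim(x→∞) (3)/(2)
  = 3/2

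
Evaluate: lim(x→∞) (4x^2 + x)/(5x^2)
This is an ∞/∞ indeterminate form.

Apply L'Hôpital's rule: differentiate numerator and denominator separately.
  f(x) = 4·x^2 + x   ⇒   f'(x) = 8·x + 1
  g(x) = 5·x^2   ⇒   g'(x) = 10·x
  lim(x→∞) f'(x)/g'(x) = lim(x→∞) (8·x + 1)/(10·x)
  = 4/5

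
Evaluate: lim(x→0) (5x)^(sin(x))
This is an exponential indeterminate form.

For exponential indeterminate forms, take the natural log:
  Let L = lim(x→0) (5x)^(sin(x))
  Then ln(L) = lim(x→0) [exponent × ln(base)]
  Evaluate using L'Hôpital or standard limits, then exponentiate.
  L = 1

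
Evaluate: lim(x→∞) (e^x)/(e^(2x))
This is an ∞/∞ indeterminate form.

Apply L'Hôpital's rule: differentiate numerator and denominator separately.
  f(x) = e^(x)   ⇒   f'(x) = e^(x)
  g(x) = e^(2·x)   ⇒   g'(x) = 2·e^(2·x)
  lim(x→∞) f'(x)/g'(x) = lim(x→∞) (e^(x))/(2·e^(2·x))
  = 0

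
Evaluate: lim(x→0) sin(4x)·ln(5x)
This is a 0·∞ indeterminate form.

Rewrite 0·∞ as a quotient (0/0 or ∞/∞ form), then apply L'Hôpital's rule:
  lim(x→0) sin(4x)·ln(5x) = 0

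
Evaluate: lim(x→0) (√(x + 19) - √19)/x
This is a standard limit.

Factor or rationalize the expression:
  lim(x→0) (√(x + 19) - √19)/x = sqrt(19)/38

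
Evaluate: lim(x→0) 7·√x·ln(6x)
This is a 0·∞ indeterminate form.

Rewrite 0·∞ as a quotient (0/0 or ∞/∞ form), then apply L'Hôpital's rule:
  lim(x→0) 7·√x·ln(6x) = 0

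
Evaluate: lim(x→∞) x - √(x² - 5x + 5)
This is an ∞-∞ indeterminate form.

Combine fractions or rationalize to convert ∞-∞ to 0/0 form:
  lim(x→∞) x - √(x² - 5x + 5) = 5/2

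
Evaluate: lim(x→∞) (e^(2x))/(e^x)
This is an ∞/∞ indeterminate form.

Apply L'Hôpital's rule: differentiate numerator and denominator separately.
  f(x) = e^(2·x)   ⇒   f'(x) = 2·e^(2·x)
  g(x) = e^(x)   ⇒   g'(x) = e^(x)
  lim(x→∞) f'(x)/g'(x) = lim(x→∞) (2·e^(2·x))/(e^(x))
  = ∞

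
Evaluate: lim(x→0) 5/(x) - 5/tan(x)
This is an ∞-∞ indeterminate form.

Combine fractions or rationalize to convert ∞-∞ to 0/0 form:
  lim(x→0) 5/(x) - 5/tan(x) = 0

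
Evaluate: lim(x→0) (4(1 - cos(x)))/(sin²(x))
This is a 0/0 indeterminate form.

Apply L'Hôpital's rule: differentiate numerator and denominator separately.
  f(x) = 4 - 4·cos(x)   ⇒   f'(x) = 4·sin(x)
  g(x) = sin(x)^2   ⇒   g'(x) = 2·sin(x)·cos(x)
  lim(x→0) f'(x)/g'(x) = lim(x→0) (4·sin(x))/(2·sin(x)·cos(x))
  = 2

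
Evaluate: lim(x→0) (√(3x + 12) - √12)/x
This is a standard limit.

Factor or rationalize the expression:
  lim(x→0) (√(3x + 12) - √12)/x = sqrt(3)/4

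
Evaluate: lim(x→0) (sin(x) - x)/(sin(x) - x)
This is a 0/0 indeterminate form.

Apply L'Hôpital's rule: differentiate numerator and denominator separately.
  f(x) = -x + sin(x)   ⇒   f'(x) = cos(x) - 1
  g(x) = -x + sin(x)   ⇒   g'(x) = cos(x) - 1
  lim(x→0) f'(x)/g'(x) = lim(x→0) (cos(x) - 1)/(cos(x) - 1)
  = 1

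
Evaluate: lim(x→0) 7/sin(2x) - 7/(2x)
This is an ∞-∞ indeterminate form.

Combine fractions or rationalize to convert ∞-∞ to 0/0 form:
  lim(x→0) 7/sin(2x) - 7/(2x) = 0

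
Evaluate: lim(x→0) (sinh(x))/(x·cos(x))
This is a 0/0 indeterminate form.

Apply L'Hôpital's rule: differentiate numerator and denominator separately.
  f(x) = sinh(x)   ⇒   f'(x) = cosh(x)
  g(x) = x·cos(x)   ⇒   g'(x) = -x·sin(x) + cos(x)
  lim(x→0) f'(x)/g'(x) = lim(x→0) (cosh(x))/(-x·sin(x) + cos(x))
  = 1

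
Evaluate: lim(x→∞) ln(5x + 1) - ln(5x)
This is an ∞-∞ indeterminate form.

Combine fractions or rationalize to convert ∞-∞ to 0/0 form:
  lim(x→∞) ln(5x + 1) - ln(5x) = 0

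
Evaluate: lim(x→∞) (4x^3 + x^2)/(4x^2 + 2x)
This is an ∞/∞ indeterminate form.

Apply L'Hôpital's rule: differentiate numerator and denominator separately.
  f(x) = 4·x^3 + x^2   ⇒   f'(x) = 12·x^2 + 2·x
  g(x) = 4·x^2 + 2·x   ⇒   g'(x) = 8·x + 2
  lim(x→∞) f'(x)/g'(x) = lim(x→∞) (12·x^2 + 2·x)/(8·x + 2)
  = ∞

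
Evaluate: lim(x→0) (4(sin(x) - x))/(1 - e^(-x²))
This is a 0/0 indeterminate form.

Apply L'Hôpital's rule: differentiate numerator and denominator separately.
  f(x) = -4·x + 4·sin(x)   ⇒   f'(x) = 4·cos(x) - 4
  g(x) = 1 - e^(-x^2)   ⇒   g'(x) = 2·x·e^(-x^2)
  lim(x→0) f'(x)/g'(x) = lim(x→0) (4·cos(x) - 4)/(2·x·e^(-x^2))
  = 0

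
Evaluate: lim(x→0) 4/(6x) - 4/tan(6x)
This is an ∞-∞ indeterminate form.

Combine fractions or rationalize to convert ∞-∞ to 0/0 form:
  lim(x→0) 4/(6x) - 4/tan(6x) = 0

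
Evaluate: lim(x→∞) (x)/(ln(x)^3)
This is an ∞/∞ indeterminate form.

Apply L'Hôpital's rule: differentiate numerator and denominator separately.
  f(x) = x   ⇒   f'(x) = 1
  g(x) = ln(x)^3   ⇒   g'(x) = 3·ln(x)^2/x
  lim(x→∞) f'(x)/g'(x) = lim(x→∞) (1)/(3·ln(x)^2/x)
  = ∞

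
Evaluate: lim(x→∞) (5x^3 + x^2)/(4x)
This is an ∞/∞ indeterminate form.

Apply L'Hôpital's rule: differentiate numerator and denominator separately.
  f(x) = 5·x^3 + x^2   ⇒   f'(x) = 15·x^2 + 2·x
  g(x) = 4·x   ⇒   g'(x) = 4
  lim(x→∞) f'(x)/g'(x) = lim(x→∞) (15·x^2 + 2·x)/(4)
  = ∞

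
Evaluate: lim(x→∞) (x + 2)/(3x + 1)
This is an ∞/∞ indeterminate form.

Apply L'Hôpital's rule: differentiate numerator and denominator separately.
  f(x) = x + 2   ⇒   f'(x) = 1
  g(x) = 3·x + 1   ⇒   g'(x) = 3
  lim(x→∞) f'(x)/g'(x) = lim(x→∞) (1)/(3)
  = 1/3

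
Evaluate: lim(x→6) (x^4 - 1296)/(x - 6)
This is a standard limit.

Factor or rationalize the expression:
  lim(x→6) (x^4 - 1296)/(x - 6) = 864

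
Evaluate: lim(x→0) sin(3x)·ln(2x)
This is a 0·∞ indeterminate form.

Rewrite 0·∞ as a quotient (0/0 or ∞/∞ form), then apply L'Hôpital's rule:
  lim(x→0) sin(3x)·ln(2x) = 0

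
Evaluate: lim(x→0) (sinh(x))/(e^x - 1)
This is a 0/0 indeterminate form.

Apply L'Hôpital's rule: differentiate numerator and denominator separately.
  f(x) = sinh(x)   ⇒   f'(x) = cosh(x)
  g(x) = e^(x) - 1   ⇒   g'(x) = e^(x)
  lim(x→0) f'(x)/g'(x) = lim(x→0) (cosh(x))/(e^(x))
  = 1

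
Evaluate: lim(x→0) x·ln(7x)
This is a 0·∞ indeterminate form.

Rewrite 0·∞ as a quotient (0/0 or ∞/∞ form), then apply L'Hôpital's rule:
  lim(x→0) x·ln(7x) = 0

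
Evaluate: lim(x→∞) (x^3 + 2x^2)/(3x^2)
This is an ∞/∞ indeterminate form.

Apply L'Hôpital's rule: differentiate numerator and denominator separately.
  f(x) = x^3 + 2·x^2   ⇒   f'(x) = 3·x^2 + 4·x
  g(x) = 3·x^2   ⇒   g'(x) = 6·x
  lim(x→∞) f'(x)/g'(x) = lim(x→∞) (3·x^2 + 4·x)/(6·x)
  = ∞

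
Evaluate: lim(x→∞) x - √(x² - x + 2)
This is an ∞-∞ indeterminate form.

Combine fractions or rationalize to convert ∞-∞ to 0/0 form:
  lim(x→∞) x - √(x² - x + 2) = 1/2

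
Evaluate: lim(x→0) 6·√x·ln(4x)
This is a 0·∞ indeterminate form.

Rewrite 0·∞ as a quotient (0/0 or ∞/∞ form), then apply L'Hôpital's rule:
  lim(x→0) 6·√x·ln(4x) = 0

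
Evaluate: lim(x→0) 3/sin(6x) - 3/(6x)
This is an ∞-∞ indeterminate form.

Combine fractions or rationalize to convert ∞-∞ to 0/0 form:
  lim(x→0) 3/sin(6x) - 3/(6x) = 0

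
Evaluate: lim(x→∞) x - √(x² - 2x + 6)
This is an ∞-∞ indeterminate form.

Combine fractions or rationalize to convert ∞-∞ to 0/0 form:
  lim(x→∞) x - √(x² - 2x + 6) = 1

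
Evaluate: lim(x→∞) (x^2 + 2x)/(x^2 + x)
This is an ∞/∞ indeterminate form.

Apply L'Hôpital's rule: differentiate numerator and denominator separately.
  f(x) = x^2 + 2·x   ⇒   f'(x) = 2·x + 2
  g(x) = x^2 + x   ⇒   g'(x) = 2·x + 1
  lim(x→∞) f'(x)/g'(x) = lim(x→∞) (2·x + 2)/(2·x + 1)
  = 1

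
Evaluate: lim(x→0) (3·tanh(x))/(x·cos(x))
This is a 0/0 indeterminate form.

Apply L'Hôpital's rule: differentiate numerator and denominator separately.
  f(x) = 3·tanh(x)   ⇒   f'(x) = 3 - 3·tanh(x)^2
  g(x) = x·cos(x)   ⇒   g'(x) = -x·sin(x) + cos(x)
  lim(x→0) f'(x)/g'(x) = lim(x→0) (3 - 3·tanh(x)^2)/(-x·sin(x) + cos(x))
  = 3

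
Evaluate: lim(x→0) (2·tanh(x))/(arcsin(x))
This is a 0/0 indeterminate form.

Apply L'Hôpital's rule: differentiate numerator and denominator separately.
  f(x) = 2·tanh(x)   ⇒   f'(x) = 2 - 2·tanh(x)^2
  g(x) = asin(x)   ⇒   g'(x) = 1/sqrt(1 - x^2)
  lim(x→0) f'(x)/g'(x) = lim(x→0) (2 - 2·tanh(x)^2)/(1/sqrt(1 - x^2))
  = 2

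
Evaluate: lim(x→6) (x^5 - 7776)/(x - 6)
This is a standard limit.

Factor or rationalize the expression:
  lim(x→6) (x^5 - 7776)/(x - 6) = 6480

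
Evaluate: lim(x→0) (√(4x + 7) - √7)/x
This is a standard limit.

Factor or rationalize the expression:
  lim(x→0) (√(4x + 7) - √7)/x = 2·sqrt(7)/7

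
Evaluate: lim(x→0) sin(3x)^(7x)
This is an exponential indeterminate form.

For exponential indeterminate forms, take the natural log:
  Let L = lim(x→0) sin(3x)^(7x)
  Then ln(L) = lim(x→0) [exponent × ln(base)]
  Evaluate using L'Hôpital or standard limits, then exponentiate.
  L = 1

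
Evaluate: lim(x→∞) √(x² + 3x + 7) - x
This is an ∞-∞ indeterminate form.

Combine fractions or rationalize to convert ∞-∞ to 0/0 form:
  lim(x→∞) √(x² + 3x + 7) - x = 3/2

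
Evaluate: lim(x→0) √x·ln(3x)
This is a 0·∞ indeterminate form.

Rewrite 0·∞ as a quotient (0/0 or ∞/∞ form), then apply L'Hôpital's rule:
  lim(x→0) √x·ln(3x) = 0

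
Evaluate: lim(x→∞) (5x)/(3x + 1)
This is an ∞/∞ indeterminate form.

Apply L'Hôpital's rule: differentiate numerator and denominator separately.
  f(x) = 5·x   ⇒   f'(x) = 5
  g(x) = 3·x + 1   ⇒   g'(x) = 3
  lim(x→∞) f'(x)/g'(x) = lim(x→∞) (5)/(3)
  = 5/3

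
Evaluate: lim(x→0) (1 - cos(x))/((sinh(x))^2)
This is a 0/0 indeterminate form.

Apply L'Hôpital's rule: differentiate numerator and denominator separately.
  f(x) = 1 - cos(x)   ⇒   f'(x) = sin(x)
  g(x) = sinh(x)^2   ⇒   g'(x) = 2·sinh(x)·cosh(x)
  lim(x→0) f'(x)/g'(x) = lim(x→0) (sin(x))/(2·sinh(x)·cosh(x))
  = 1/2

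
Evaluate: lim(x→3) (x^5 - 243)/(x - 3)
This is a standard limit.

Factor or rationalize the expression:
  lim(x→3) (x^5 - 243)/(x - 3) = 405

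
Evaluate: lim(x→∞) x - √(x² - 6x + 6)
This is an ∞-∞ indeterminate form.

Combine fractions or rationalize to convert ∞-∞ to 0/0 form:
  lim(x→∞) x - √(x² - 6x + 6) = 3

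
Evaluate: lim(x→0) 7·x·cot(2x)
This is a 0·∞ indeterminate form.

Rewrite 0·∞ as a quotient (0/0 or ∞/∞ form), then apply L'Hôpital's rule:
  lim(x→0) 7·x·cot(2x) = 7/2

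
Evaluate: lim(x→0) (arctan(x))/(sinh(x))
This is a 0/0 indeterminate form.

Apply L'Hôpital's rule: differentiate numerator and denominator separately.
  f(x) = atan(x)   ⇒   f'(x) = 1/(x^2 + 1)
  g(x) = sinh(x)   ⇒   g'(x) = cosh(x)
  lim(x→0) f'(x)/g'(x) = lim(x→0) (1/(x^2 + 1))/(cosh(x))
  = 1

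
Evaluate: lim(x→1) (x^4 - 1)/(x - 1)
This is a standard limit.

Factor or rationalize the expression:
  lim(x→1) (x^4 - 1)/(x - 1) = 4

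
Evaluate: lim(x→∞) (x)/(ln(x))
This is an ∞/∞ indeterminate form.

Apply L'Hôpital's rule: differentiate numerator and denominator separately.
  f(x) = x   ⇒   f'(x) = 1
  g(x) = ln(x)   ⇒   g'(x) = 1/x
  lim(x→∞) f'(x)/g'(x) = lim(x→∞) (1)/(1/x)
  = ∞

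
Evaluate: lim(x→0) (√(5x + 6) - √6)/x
This is a standard limit.

Factor or rationalize the expression:
  lim(x→0) (√(5x + 6) - √6)/x = 5·sqrt(6)/12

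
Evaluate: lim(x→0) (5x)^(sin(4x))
This is an exponential indeterminate form.

For exponential indeterminate forms, take the natural log:
  Let L = lim(x→0) (5x)^(sin(4x))
  Then ln(L) = lim(x→0) [exponent × ln(base)]
  Evaluate using L'Hôpital or standard limits, then exponentiate.
  L = 1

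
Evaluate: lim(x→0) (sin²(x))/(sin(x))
This is a 0/0 indeterminate form.

Apply L'Hôpital's rule: differentiate numerator and denominator separately.
  f(x) = sin(x)^2   ⇒   f'(x) = 2·sin(x)·cos(x)
  g(x) = sin(x)   ⇒   g'(x) = cos(x)
  lim(x→0) f'(x)/g'(x) = lim(x→0) (2·sin(x)·cos(x))/(cos(x))
  = 0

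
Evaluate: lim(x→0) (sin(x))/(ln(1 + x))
This is a 0/0 indeterminate form.

Apply L'Hôpital's rule: differentiate numerator and denominator separately.
  f(x) = sin(x)   ⇒   f'(x) = cos(x)
  g(x) = ln(x + 1)   ⇒   g'(x) = 1/(x + 1)
  lim(x→0) f'(x)/g'(x) = lim(x→0) (cos(x))/(1/(x + 1))
  = 1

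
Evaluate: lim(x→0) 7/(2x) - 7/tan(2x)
This is an ∞-∞ indeterminate form.

Combine fractions or rationalize to convert ∞-∞ to 0/0 form:
  lim(x→0) 7/(2x) - 7/tan(2x) = 0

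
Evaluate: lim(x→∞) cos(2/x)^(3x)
This is an exponential indeterminate form.

For exponential indeterminate forms, take the natural log:
  Let L = lim(x→∞) cos(2/x)^(3x)
  Then ln(L) = lim(x→∞) [exponent × ln(base)]
  Evaluate using L'Hôpital or standard limits, then exponentiate.
  L = 1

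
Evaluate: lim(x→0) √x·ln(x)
This is a 0·∞ indeterminate form.

Rewrite 0·∞ as a quotient (0/0 or ∞/∞ form), then apply L'Hôpital's rule:
  lim(x→0) √x·ln(x) = 0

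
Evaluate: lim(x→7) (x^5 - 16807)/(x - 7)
This is a standard limit.

Factor or rationalize the expression:
  lim(x→7) (x^5 - 16807)/(x - 7) = 12005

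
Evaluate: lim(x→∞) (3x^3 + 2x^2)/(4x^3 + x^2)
This is an ∞/∞ indeterminate form.

Apply L'Hôpital's rule: differentiate numerator and denominator separately.
  f(x) = 3·x^3 + 2·x^2   ⇒   f'(x) = 9·x^2 + 4·x
  g(x) = 4·x^3 + x^2   ⇒   g'(x) = 12·x^2 + 2·x
  lim(x→∞) f'(x)/g'(x) = lim(x→∞) (9·x^2 + 4·x)/(12·x^2 + 2·x)
  = 3/4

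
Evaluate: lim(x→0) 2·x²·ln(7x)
This is a 0·∞ indeterminate form.

Rewrite 0·∞ as a quotient (0/0 or ∞/∞ form), then apply L'Hôpital's rule:
  lim(x→0) 2·x²·ln(7x) = 0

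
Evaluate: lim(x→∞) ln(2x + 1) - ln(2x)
This is an ∞-∞ indeterminate form.

Combine fractions or rationalize to convert ∞-∞ to 0/0 form:
  lim(x→∞) ln(2x + 1) - ln(2x) = 0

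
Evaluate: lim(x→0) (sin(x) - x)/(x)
This is a 0/0 indeterminate form.

Apply L'Hôpital's rule: differentiate numerator and denominator separately.
  f(x) = -x + sin(x)   ⇒   f'(x) = cos(x) - 1
  g(x) = x   ⇒   g'(x) = 1
  lim(x→0) f'(x)/g'(x) = lim(x→0) (cos(x) - 1)/(1)
  = 0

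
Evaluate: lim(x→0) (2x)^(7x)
This is an exponential indeterminate form.

For exponential indeterminate forms, take the natural log:
  Let L = lim(x→0) (2x)^(7x)
  Then ln(L) = lim(x→0) [exponent × ln(base)]
  Evaluate using L'Hôpital or standard limits, then exponentiate.
  L = 1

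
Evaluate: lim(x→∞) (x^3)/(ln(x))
This is an ∞/∞ indeterminate form.

Apply L'Hôpital's rule: differentiate numerator and denominator separately.
  f(x) = x^3   ⇒   f'(x) = 3·x^2
  g(x) = ln(x)   ⇒   g'(x) = 1/x
  lim(x→∞) f'(x)/g'(x) = lim(x→∞) (3·x^2)/(1/x)
  = ∞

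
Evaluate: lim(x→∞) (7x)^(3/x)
This is an exponential indeterminate form.

For exponential indeterminate forms, take the natural log:
  Let L = lim(x→∞) (7x)^(3/x)
  Then ln(L) = lim(x→∞) [exponent × ln(base)]
  Evaluate using L'Hôpital or standard limits, then exponentiate.
  L = 1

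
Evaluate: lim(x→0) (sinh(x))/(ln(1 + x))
This is a 0/0 indeterminate form.

Apply L'Hôpital's rule: differentiate numerator and denominator separately.
  f(x) = sinh(x)   ⇒   f'(x) = cosh(x)
  g(x) = ln(x + 1)   ⇒   g'(x) = 1/(x + 1)
  lim(x→0) f'(x)/g'(x) = lim(x→0) (cosh(x))/(1/(x + 1))
  = 1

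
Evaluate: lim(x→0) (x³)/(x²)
This is a 0/0 indeterminate form.

Apply L'Hôpital's rule: differentiate numerator and denominator separately.
  f(x) = x^3   ⇒   f'(x) = 3·x^2
  g(x) = x^2   ⇒   g'(x) = 2·x
  lim(x→0) f'(x)/g'(x) = lim(x→0) (3·x^2)/(2·x)
  = 0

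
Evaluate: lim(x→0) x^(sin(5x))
This is an exponential indeterminate form.

For exponential indeterminate forms, take the natural log:
  Let L = lim(x→0) x^(sin(5x))
  Then ln(L) = lim(x→0) [exponent × ln(base)]
  Evaluate using L'Hôpital or standard limits, then exponentiate.
  L = 1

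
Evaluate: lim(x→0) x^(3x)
This is an exponential indeterminate form.

For exponential indeterminate forms, take the natural log:
  Let L = lim(x→0) x^(3x)
  Then ln(L) = lim(x→0) [exponent × ln(base)]
  Evaluate using L'Hôpital or standard limits, then exponentiate.
  L = 1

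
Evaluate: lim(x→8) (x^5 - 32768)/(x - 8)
This is a standard limit.

Factor or rationalize the expression:
  lim(x→8) (x^5 - 32768)/(x - 8) = 20480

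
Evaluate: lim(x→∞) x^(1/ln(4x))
This is an exponential indeterminate form.

For exponential indeterminate forms, take the natural log:
  Let L = lim(x→∞) x^(1/ln(4x))
  Then ln(L) = lim(x→∞) [exponent × ln(base)]
  Evaluate using L'Hôpital or standard limits, then exponentiate.
  L = e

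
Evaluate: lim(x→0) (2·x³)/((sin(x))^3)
This is a 0/0 indeterminate form.

Apply L'Hôpital's rule: differentiate numerator and denominator separately.
  f(x) = 2·x^3   ⇒   f'(x) = 6·x^2
  g(x) = sin(x)^3   ⇒   g'(x) = 3·sin(x)^2·cos(x)
  lim(x→0) f'(x)/g'(x) = lim(x→0) (6·x^2)/(3·sin(x)^2·cos(x))
  = 2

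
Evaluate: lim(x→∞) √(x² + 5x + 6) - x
This is an ∞-∞ indeterminate form.

Combine fractions or rationalize to convert ∞-∞ to 0/0 form:
  lim(x→∞) √(x² + 5x + 6) - x = 5/2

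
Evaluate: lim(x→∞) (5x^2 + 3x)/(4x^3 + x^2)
This is an ∞/∞ indeterminate form.

Apply L'Hôpital's rule: differentiate numerator and denominator separately.
  f(x) = 5·x^2 + 3·x   ⇒   f'(x) = 10·x + 3
  g(x) = 4·x^3 + x^2   ⇒   g'(x) = 12·x^2 + 2·x
  lim(x→∞) f'(x)/g'(x) = lim(x→∞) (10·x + 3)/(12·x^2 + 2·x)
  = 0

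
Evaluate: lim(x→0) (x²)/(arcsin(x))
This is a 0/0 indeterminate form.

Apply L'Hôpital's rule: differentiate numerator and denominator separately.
  f(x) = x^2   ⇒   f'(x) = 2·x
  g(x) = asin(x)   ⇒   g'(x) = 1/sqrt(1 - x^2)
  lim(x→0) f'(x)/g'(x) = lim(x→0) (2·x)/(1/sqrt(1 - x^2))
  = 0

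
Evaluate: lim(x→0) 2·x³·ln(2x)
This is a 0·∞ indeterminate form.

Rewrite 0·∞ as a quotient (0/0 or ∞/∞ form), then apply L'Hôpital's rule:
  lim(x→0) 2·x³·ln(2x) = 0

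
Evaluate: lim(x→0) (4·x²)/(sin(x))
This is a 0/0 indeterminate form.

Apply L'Hôpital's rule: differentiate numerator and denominator separately.
  f(x) = 4·x^2   ⇒   f'(x) = 8·x
  g(x) = sin(x)   ⇒   g'(x) = cos(x)
  lim(x→0) f'(x)/g'(x) = lim(x→0) (8·x)/(cos(x))
  = 0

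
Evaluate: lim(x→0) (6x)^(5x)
This is an exponential indeterminate form.

For exponential indeterminate forms, take the natural log:
  Let L = lim(x→0) (6x)^(5x)
  Then ln(L) = lim(x→0) [exponent × ln(base)]
  Evaluate using L'Hôpital or standard limits, then exponentiate.
  L = 1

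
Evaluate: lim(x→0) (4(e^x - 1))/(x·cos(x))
This is a 0/0 indeterminate form.

Apply L'Hôpital's rule: differentiate numerator and denominator separately.
  f(x) = 4·e^(x) - 4   ⇒   f'(x) = 4·e^(x)
  g(x) = x·cos(x)   ⇒   g'(x) = -x·sin(x) + cos(x)
  lim(x→0) f'(x)/g'(x) = lim(x→0) (4·e^(x))/(-x·sin(x) + cos(x))
  = 4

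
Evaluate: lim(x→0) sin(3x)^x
This is an exponential indeterminate form.

For exponential indeterminate forms, take the natural log:
  Let L = lim(x→0) sin(3x)^x
  Then ln(L) = lim(x→0) [exponent × ln(base)]
  Evaluate using L'Hôpital or standard limits, then exponentiate.
  L = 1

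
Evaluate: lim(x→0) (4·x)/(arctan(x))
This is a 0/0 indeterminate form.

Apply L'Hôpital's rule: differentiate numerator and denominator separately.
  f(x) = 4·x   ⇒   f'(x) = 4
  g(x) = atan(x)   ⇒   g'(x) = 1/(x^2 + 1)
  lim(x→0) f'(x)/g'(x) = lim(x→0) (4)/(1/(x^2 + 1))
  = 4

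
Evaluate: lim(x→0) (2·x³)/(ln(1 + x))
This is a 0/0 indeterminate form.

Apply L'Hôpital's rule: differentiate numerator and denominator separately.
  f(x) = 2·x^3   ⇒   f'(x) = 6·x^2
  g(x) = ln(x + 1)   ⇒   g'(x) = 1/(x + 1)
  lim(x→0) f'(x)/g'(x) = lim(x→0) (6·x^2)/(1/(x + 1))
  = 0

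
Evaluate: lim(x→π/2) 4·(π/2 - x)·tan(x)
This is a 0·∞ indeterminate form.

Rewrite 0·∞ as a quotient (0/0 or ∞/∞ form), then apply L'Hôpital's rule:
  lim(x→π/2) 4·(π/2 - x)·tan(x) = 4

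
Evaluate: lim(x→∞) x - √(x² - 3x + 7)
This is an ∞-∞ indeterminate form.

Combine fractions or rationalize to convert ∞-∞ to 0/0 form:
  lim(x→∞) x - √(x² - 3x + 7) = 3/2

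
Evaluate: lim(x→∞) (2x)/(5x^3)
This is an ∞/∞ indeterminate form.

Apply L'Hôpital's rule: differentiate numerator and denominator separately.
  f(x) = 2·x   ⇒   f'(x) = 2
  g(x) = 5·x^3   ⇒   g'(x) = 15·x^2
  lim(x→∞) f'(x)/g'(x) = lim(x→∞) (2)/(15·x^2)
  = 0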